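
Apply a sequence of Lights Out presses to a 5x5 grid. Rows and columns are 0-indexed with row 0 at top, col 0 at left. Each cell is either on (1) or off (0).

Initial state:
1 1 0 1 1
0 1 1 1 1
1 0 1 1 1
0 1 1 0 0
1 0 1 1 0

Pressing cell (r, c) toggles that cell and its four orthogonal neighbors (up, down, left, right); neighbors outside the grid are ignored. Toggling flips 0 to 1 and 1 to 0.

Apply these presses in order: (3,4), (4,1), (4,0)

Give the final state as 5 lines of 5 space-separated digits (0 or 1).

Answer: 1 1 0 1 1
0 1 1 1 1
1 0 1 1 0
1 0 1 1 1
1 0 0 1 1

Derivation:
After press 1 at (3,4):
1 1 0 1 1
0 1 1 1 1
1 0 1 1 0
0 1 1 1 1
1 0 1 1 1

After press 2 at (4,1):
1 1 0 1 1
0 1 1 1 1
1 0 1 1 0
0 0 1 1 1
0 1 0 1 1

After press 3 at (4,0):
1 1 0 1 1
0 1 1 1 1
1 0 1 1 0
1 0 1 1 1
1 0 0 1 1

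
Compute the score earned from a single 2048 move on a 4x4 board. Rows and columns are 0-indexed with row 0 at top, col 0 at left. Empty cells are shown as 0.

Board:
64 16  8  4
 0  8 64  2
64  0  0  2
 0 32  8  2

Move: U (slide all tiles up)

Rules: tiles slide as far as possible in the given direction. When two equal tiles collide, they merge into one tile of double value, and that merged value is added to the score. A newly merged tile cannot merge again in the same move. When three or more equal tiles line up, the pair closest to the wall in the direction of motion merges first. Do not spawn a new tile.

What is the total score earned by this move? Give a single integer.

Answer: 132

Derivation:
Slide up:
col 0: [64, 0, 64, 0] -> [128, 0, 0, 0]  score +128 (running 128)
col 1: [16, 8, 0, 32] -> [16, 8, 32, 0]  score +0 (running 128)
col 2: [8, 64, 0, 8] -> [8, 64, 8, 0]  score +0 (running 128)
col 3: [4, 2, 2, 2] -> [4, 4, 2, 0]  score +4 (running 132)
Board after move:
128  16   8   4
  0   8  64   4
  0  32   8   2
  0   0   0   0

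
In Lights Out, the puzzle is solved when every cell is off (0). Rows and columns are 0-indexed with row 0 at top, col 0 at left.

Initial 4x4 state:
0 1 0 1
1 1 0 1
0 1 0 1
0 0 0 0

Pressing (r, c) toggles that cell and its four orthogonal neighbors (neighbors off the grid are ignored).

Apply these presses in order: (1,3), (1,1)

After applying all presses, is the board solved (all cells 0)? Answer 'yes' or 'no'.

Answer: yes

Derivation:
After press 1 at (1,3):
0 1 0 0
1 1 1 0
0 1 0 0
0 0 0 0

After press 2 at (1,1):
0 0 0 0
0 0 0 0
0 0 0 0
0 0 0 0

Lights still on: 0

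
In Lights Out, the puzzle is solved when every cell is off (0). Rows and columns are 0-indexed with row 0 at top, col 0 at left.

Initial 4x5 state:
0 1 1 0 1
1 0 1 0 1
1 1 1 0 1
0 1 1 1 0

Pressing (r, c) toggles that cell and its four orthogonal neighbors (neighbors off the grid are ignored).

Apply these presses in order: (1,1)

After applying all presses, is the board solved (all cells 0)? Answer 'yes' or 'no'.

After press 1 at (1,1):
0 0 1 0 1
0 1 0 0 1
1 0 1 0 1
0 1 1 1 0

Lights still on: 10

Answer: no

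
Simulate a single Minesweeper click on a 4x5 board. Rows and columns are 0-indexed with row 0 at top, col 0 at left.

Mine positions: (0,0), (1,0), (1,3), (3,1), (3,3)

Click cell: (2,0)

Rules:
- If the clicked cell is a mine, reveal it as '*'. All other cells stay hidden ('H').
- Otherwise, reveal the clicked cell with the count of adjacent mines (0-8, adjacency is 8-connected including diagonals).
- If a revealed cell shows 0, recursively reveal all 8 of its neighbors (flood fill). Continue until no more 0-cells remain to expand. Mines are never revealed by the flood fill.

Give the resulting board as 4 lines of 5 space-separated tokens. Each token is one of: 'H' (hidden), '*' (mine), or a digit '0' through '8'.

H H H H H
H H H H H
2 H H H H
H H H H H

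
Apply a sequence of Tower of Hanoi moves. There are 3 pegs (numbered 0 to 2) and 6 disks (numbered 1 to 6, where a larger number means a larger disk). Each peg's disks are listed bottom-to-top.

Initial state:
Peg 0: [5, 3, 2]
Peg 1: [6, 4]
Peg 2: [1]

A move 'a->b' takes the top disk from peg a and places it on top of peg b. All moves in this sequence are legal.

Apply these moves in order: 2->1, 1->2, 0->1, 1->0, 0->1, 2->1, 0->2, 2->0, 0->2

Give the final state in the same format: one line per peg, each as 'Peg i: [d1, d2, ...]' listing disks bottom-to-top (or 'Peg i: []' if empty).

Answer: Peg 0: [5]
Peg 1: [6, 4, 2, 1]
Peg 2: [3]

Derivation:
After move 1 (2->1):
Peg 0: [5, 3, 2]
Peg 1: [6, 4, 1]
Peg 2: []

After move 2 (1->2):
Peg 0: [5, 3, 2]
Peg 1: [6, 4]
Peg 2: [1]

After move 3 (0->1):
Peg 0: [5, 3]
Peg 1: [6, 4, 2]
Peg 2: [1]

After move 4 (1->0):
Peg 0: [5, 3, 2]
Peg 1: [6, 4]
Peg 2: [1]

After move 5 (0->1):
Peg 0: [5, 3]
Peg 1: [6, 4, 2]
Peg 2: [1]

After move 6 (2->1):
Peg 0: [5, 3]
Peg 1: [6, 4, 2, 1]
Peg 2: []

After move 7 (0->2):
Peg 0: [5]
Peg 1: [6, 4, 2, 1]
Peg 2: [3]

After move 8 (2->0):
Peg 0: [5, 3]
Peg 1: [6, 4, 2, 1]
Peg 2: []

After move 9 (0->2):
Peg 0: [5]
Peg 1: [6, 4, 2, 1]
Peg 2: [3]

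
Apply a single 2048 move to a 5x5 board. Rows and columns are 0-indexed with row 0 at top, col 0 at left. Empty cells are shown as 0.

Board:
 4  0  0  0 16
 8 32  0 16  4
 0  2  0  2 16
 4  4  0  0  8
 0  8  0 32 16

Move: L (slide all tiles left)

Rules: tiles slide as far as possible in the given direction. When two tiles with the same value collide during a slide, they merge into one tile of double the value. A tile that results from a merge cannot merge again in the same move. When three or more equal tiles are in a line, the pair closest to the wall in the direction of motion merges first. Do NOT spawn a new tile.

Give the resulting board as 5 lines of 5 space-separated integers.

Answer:  4 16  0  0  0
 8 32 16  4  0
 4 16  0  0  0
 8  8  0  0  0
 8 32 16  0  0

Derivation:
Slide left:
row 0: [4, 0, 0, 0, 16] -> [4, 16, 0, 0, 0]
row 1: [8, 32, 0, 16, 4] -> [8, 32, 16, 4, 0]
row 2: [0, 2, 0, 2, 16] -> [4, 16, 0, 0, 0]
row 3: [4, 4, 0, 0, 8] -> [8, 8, 0, 0, 0]
row 4: [0, 8, 0, 32, 16] -> [8, 32, 16, 0, 0]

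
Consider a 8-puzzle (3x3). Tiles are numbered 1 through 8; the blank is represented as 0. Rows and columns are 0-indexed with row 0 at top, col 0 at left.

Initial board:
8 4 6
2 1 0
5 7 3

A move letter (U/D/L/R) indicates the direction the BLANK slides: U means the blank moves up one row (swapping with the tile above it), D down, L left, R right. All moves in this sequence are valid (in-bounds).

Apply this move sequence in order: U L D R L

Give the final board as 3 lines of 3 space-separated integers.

After move 1 (U):
8 4 0
2 1 6
5 7 3

After move 2 (L):
8 0 4
2 1 6
5 7 3

After move 3 (D):
8 1 4
2 0 6
5 7 3

After move 4 (R):
8 1 4
2 6 0
5 7 3

After move 5 (L):
8 1 4
2 0 6
5 7 3

Answer: 8 1 4
2 0 6
5 7 3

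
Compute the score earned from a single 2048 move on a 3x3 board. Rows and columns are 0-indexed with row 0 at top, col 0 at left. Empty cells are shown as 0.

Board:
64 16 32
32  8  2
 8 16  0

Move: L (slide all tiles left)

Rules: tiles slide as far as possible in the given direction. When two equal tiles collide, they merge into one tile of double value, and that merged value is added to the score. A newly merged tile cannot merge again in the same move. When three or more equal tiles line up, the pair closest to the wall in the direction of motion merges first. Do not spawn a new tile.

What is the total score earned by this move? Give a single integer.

Answer: 0

Derivation:
Slide left:
row 0: [64, 16, 32] -> [64, 16, 32]  score +0 (running 0)
row 1: [32, 8, 2] -> [32, 8, 2]  score +0 (running 0)
row 2: [8, 16, 0] -> [8, 16, 0]  score +0 (running 0)
Board after move:
64 16 32
32  8  2
 8 16  0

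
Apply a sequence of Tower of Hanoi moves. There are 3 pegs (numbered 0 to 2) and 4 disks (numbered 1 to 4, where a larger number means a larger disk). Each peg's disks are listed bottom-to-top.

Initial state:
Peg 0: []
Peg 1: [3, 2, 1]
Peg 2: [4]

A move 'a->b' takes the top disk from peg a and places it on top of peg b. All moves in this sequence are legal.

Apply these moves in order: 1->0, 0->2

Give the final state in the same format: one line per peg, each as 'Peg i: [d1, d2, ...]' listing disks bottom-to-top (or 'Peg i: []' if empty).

After move 1 (1->0):
Peg 0: [1]
Peg 1: [3, 2]
Peg 2: [4]

After move 2 (0->2):
Peg 0: []
Peg 1: [3, 2]
Peg 2: [4, 1]

Answer: Peg 0: []
Peg 1: [3, 2]
Peg 2: [4, 1]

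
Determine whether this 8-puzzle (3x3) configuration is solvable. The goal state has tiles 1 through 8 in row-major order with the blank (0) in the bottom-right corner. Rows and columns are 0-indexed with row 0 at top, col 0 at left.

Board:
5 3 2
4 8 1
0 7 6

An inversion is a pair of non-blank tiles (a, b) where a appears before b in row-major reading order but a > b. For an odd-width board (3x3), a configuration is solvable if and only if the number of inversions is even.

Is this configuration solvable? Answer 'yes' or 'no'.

Answer: yes

Derivation:
Inversions (pairs i<j in row-major order where tile[i] > tile[j] > 0): 12
12 is even, so the puzzle is solvable.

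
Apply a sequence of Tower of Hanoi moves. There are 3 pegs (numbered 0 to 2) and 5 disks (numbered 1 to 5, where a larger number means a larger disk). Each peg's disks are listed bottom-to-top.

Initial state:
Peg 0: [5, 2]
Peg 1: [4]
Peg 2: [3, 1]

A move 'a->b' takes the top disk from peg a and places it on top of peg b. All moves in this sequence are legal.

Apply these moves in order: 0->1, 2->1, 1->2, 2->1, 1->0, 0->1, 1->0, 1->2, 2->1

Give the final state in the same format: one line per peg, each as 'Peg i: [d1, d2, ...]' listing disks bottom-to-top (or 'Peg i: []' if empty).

Answer: Peg 0: [5, 1]
Peg 1: [4, 2]
Peg 2: [3]

Derivation:
After move 1 (0->1):
Peg 0: [5]
Peg 1: [4, 2]
Peg 2: [3, 1]

After move 2 (2->1):
Peg 0: [5]
Peg 1: [4, 2, 1]
Peg 2: [3]

After move 3 (1->2):
Peg 0: [5]
Peg 1: [4, 2]
Peg 2: [3, 1]

After move 4 (2->1):
Peg 0: [5]
Peg 1: [4, 2, 1]
Peg 2: [3]

After move 5 (1->0):
Peg 0: [5, 1]
Peg 1: [4, 2]
Peg 2: [3]

After move 6 (0->1):
Peg 0: [5]
Peg 1: [4, 2, 1]
Peg 2: [3]

After move 7 (1->0):
Peg 0: [5, 1]
Peg 1: [4, 2]
Peg 2: [3]

After move 8 (1->2):
Peg 0: [5, 1]
Peg 1: [4]
Peg 2: [3, 2]

After move 9 (2->1):
Peg 0: [5, 1]
Peg 1: [4, 2]
Peg 2: [3]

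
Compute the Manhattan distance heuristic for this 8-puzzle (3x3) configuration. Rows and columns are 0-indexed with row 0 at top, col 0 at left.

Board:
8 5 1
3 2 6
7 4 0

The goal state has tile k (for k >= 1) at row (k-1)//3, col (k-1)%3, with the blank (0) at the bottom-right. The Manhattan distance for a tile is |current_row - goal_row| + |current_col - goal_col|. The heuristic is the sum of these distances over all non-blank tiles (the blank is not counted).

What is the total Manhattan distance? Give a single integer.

Answer: 12

Derivation:
Tile 8: (0,0)->(2,1) = 3
Tile 5: (0,1)->(1,1) = 1
Tile 1: (0,2)->(0,0) = 2
Tile 3: (1,0)->(0,2) = 3
Tile 2: (1,1)->(0,1) = 1
Tile 6: (1,2)->(1,2) = 0
Tile 7: (2,0)->(2,0) = 0
Tile 4: (2,1)->(1,0) = 2
Sum: 3 + 1 + 2 + 3 + 1 + 0 + 0 + 2 = 12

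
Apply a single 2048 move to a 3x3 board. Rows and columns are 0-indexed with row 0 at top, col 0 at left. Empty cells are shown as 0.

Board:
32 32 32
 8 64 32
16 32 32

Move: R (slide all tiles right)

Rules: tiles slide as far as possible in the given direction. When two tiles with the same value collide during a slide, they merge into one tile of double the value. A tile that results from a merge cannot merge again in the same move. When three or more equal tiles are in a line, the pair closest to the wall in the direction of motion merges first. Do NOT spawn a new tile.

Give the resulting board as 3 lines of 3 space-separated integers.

Slide right:
row 0: [32, 32, 32] -> [0, 32, 64]
row 1: [8, 64, 32] -> [8, 64, 32]
row 2: [16, 32, 32] -> [0, 16, 64]

Answer:  0 32 64
 8 64 32
 0 16 64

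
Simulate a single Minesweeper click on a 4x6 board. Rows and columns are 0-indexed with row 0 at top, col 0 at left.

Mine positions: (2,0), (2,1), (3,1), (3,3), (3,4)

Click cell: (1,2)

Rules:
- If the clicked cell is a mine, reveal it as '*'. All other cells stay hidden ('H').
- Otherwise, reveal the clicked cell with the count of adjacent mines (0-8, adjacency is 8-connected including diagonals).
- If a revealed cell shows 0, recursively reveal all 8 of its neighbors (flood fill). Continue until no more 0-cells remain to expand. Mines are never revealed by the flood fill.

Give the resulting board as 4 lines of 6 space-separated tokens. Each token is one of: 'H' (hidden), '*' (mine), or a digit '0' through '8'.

H H H H H H
H H 1 H H H
H H H H H H
H H H H H H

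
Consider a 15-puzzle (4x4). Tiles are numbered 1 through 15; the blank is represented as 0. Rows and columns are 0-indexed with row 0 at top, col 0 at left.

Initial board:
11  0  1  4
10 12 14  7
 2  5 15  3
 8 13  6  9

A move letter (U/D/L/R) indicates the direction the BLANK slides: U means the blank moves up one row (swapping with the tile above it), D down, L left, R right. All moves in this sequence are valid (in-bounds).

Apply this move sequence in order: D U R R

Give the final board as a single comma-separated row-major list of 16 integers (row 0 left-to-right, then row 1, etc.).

Answer: 11, 1, 4, 0, 10, 12, 14, 7, 2, 5, 15, 3, 8, 13, 6, 9

Derivation:
After move 1 (D):
11 12  1  4
10  0 14  7
 2  5 15  3
 8 13  6  9

After move 2 (U):
11  0  1  4
10 12 14  7
 2  5 15  3
 8 13  6  9

After move 3 (R):
11  1  0  4
10 12 14  7
 2  5 15  3
 8 13  6  9

After move 4 (R):
11  1  4  0
10 12 14  7
 2  5 15  3
 8 13  6  9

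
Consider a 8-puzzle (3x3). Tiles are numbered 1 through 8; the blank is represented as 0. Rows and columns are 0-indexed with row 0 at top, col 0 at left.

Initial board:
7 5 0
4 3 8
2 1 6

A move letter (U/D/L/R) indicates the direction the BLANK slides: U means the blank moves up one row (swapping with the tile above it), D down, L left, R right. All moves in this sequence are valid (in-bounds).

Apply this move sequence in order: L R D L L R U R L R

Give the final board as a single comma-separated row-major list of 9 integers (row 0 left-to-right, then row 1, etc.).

Answer: 7, 8, 0, 4, 5, 3, 2, 1, 6

Derivation:
After move 1 (L):
7 0 5
4 3 8
2 1 6

After move 2 (R):
7 5 0
4 3 8
2 1 6

After move 3 (D):
7 5 8
4 3 0
2 1 6

After move 4 (L):
7 5 8
4 0 3
2 1 6

After move 5 (L):
7 5 8
0 4 3
2 1 6

After move 6 (R):
7 5 8
4 0 3
2 1 6

After move 7 (U):
7 0 8
4 5 3
2 1 6

After move 8 (R):
7 8 0
4 5 3
2 1 6

After move 9 (L):
7 0 8
4 5 3
2 1 6

After move 10 (R):
7 8 0
4 5 3
2 1 6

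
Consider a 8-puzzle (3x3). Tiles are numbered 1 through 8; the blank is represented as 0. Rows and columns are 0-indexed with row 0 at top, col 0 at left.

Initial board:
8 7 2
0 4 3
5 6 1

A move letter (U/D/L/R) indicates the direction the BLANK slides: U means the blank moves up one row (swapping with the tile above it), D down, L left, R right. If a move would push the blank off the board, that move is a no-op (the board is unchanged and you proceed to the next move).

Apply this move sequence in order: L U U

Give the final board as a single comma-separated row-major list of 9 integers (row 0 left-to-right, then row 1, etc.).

After move 1 (L):
8 7 2
0 4 3
5 6 1

After move 2 (U):
0 7 2
8 4 3
5 6 1

After move 3 (U):
0 7 2
8 4 3
5 6 1

Answer: 0, 7, 2, 8, 4, 3, 5, 6, 1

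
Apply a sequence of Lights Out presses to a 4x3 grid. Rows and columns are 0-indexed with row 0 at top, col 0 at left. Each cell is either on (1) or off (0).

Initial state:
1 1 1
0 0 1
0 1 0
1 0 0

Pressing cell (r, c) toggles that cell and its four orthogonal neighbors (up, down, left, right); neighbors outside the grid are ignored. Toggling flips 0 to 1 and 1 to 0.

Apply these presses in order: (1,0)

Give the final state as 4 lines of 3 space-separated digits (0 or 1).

After press 1 at (1,0):
0 1 1
1 1 1
1 1 0
1 0 0

Answer: 0 1 1
1 1 1
1 1 0
1 0 0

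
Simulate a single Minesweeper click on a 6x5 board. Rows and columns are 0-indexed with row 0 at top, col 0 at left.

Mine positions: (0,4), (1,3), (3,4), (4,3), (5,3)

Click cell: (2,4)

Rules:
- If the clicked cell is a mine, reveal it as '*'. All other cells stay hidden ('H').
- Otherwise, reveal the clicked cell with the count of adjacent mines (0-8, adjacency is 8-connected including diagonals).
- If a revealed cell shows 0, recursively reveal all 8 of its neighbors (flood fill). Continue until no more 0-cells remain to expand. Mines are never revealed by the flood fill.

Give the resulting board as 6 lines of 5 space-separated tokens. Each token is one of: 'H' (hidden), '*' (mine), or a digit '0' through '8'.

H H H H H
H H H H H
H H H H 2
H H H H H
H H H H H
H H H H H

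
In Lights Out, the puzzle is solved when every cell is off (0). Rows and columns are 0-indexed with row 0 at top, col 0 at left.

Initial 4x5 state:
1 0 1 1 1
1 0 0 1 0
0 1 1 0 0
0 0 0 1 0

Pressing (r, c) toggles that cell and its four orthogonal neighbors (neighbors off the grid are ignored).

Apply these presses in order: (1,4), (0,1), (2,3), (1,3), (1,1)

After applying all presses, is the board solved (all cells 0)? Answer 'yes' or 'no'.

After press 1 at (1,4):
1 0 1 1 0
1 0 0 0 1
0 1 1 0 1
0 0 0 1 0

After press 2 at (0,1):
0 1 0 1 0
1 1 0 0 1
0 1 1 0 1
0 0 0 1 0

After press 3 at (2,3):
0 1 0 1 0
1 1 0 1 1
0 1 0 1 0
0 0 0 0 0

After press 4 at (1,3):
0 1 0 0 0
1 1 1 0 0
0 1 0 0 0
0 0 0 0 0

After press 5 at (1,1):
0 0 0 0 0
0 0 0 0 0
0 0 0 0 0
0 0 0 0 0

Lights still on: 0

Answer: yes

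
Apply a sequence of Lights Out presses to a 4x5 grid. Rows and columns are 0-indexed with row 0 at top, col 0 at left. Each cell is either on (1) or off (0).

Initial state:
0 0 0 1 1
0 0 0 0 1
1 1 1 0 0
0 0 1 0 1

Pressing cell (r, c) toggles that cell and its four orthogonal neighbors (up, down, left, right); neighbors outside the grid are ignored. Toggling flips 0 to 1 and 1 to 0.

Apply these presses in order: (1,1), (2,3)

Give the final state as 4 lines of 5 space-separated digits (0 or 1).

After press 1 at (1,1):
0 1 0 1 1
1 1 1 0 1
1 0 1 0 0
0 0 1 0 1

After press 2 at (2,3):
0 1 0 1 1
1 1 1 1 1
1 0 0 1 1
0 0 1 1 1

Answer: 0 1 0 1 1
1 1 1 1 1
1 0 0 1 1
0 0 1 1 1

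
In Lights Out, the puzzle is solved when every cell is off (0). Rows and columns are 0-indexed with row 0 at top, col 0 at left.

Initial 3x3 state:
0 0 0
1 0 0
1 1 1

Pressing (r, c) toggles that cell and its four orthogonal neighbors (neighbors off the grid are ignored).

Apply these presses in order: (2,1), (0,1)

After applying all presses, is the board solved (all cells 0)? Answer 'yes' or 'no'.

Answer: no

Derivation:
After press 1 at (2,1):
0 0 0
1 1 0
0 0 0

After press 2 at (0,1):
1 1 1
1 0 0
0 0 0

Lights still on: 4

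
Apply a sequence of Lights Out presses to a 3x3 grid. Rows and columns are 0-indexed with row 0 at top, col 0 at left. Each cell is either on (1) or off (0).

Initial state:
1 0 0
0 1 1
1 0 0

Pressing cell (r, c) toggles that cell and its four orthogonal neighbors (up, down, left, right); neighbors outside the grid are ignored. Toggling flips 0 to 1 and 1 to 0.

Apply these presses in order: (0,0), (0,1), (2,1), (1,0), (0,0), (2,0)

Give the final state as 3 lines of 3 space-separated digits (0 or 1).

Answer: 1 1 1
0 0 1
0 0 1

Derivation:
After press 1 at (0,0):
0 1 0
1 1 1
1 0 0

After press 2 at (0,1):
1 0 1
1 0 1
1 0 0

After press 3 at (2,1):
1 0 1
1 1 1
0 1 1

After press 4 at (1,0):
0 0 1
0 0 1
1 1 1

After press 5 at (0,0):
1 1 1
1 0 1
1 1 1

After press 6 at (2,0):
1 1 1
0 0 1
0 0 1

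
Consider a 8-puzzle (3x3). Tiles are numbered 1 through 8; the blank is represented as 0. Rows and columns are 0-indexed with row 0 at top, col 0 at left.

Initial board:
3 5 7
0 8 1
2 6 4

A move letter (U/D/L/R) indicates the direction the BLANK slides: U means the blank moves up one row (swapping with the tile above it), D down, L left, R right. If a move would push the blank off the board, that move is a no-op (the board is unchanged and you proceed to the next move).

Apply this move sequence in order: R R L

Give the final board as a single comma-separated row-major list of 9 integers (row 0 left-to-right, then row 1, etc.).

After move 1 (R):
3 5 7
8 0 1
2 6 4

After move 2 (R):
3 5 7
8 1 0
2 6 4

After move 3 (L):
3 5 7
8 0 1
2 6 4

Answer: 3, 5, 7, 8, 0, 1, 2, 6, 4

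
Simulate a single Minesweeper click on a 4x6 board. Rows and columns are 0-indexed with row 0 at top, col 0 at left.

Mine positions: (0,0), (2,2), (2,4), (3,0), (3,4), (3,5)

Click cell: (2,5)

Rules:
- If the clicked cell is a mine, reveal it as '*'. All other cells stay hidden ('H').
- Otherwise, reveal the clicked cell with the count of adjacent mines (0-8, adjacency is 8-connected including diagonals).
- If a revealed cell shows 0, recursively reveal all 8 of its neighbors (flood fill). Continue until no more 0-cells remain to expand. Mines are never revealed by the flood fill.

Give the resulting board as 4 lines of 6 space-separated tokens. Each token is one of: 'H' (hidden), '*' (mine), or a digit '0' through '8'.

H H H H H H
H H H H H H
H H H H H 3
H H H H H H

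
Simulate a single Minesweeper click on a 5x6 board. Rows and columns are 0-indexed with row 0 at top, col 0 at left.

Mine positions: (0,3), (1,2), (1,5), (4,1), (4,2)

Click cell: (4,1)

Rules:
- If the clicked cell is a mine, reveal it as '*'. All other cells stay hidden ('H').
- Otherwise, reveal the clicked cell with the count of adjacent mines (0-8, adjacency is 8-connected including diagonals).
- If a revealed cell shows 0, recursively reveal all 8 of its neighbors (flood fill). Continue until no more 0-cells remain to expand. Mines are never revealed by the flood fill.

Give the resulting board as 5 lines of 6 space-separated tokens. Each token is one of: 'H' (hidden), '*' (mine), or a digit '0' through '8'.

H H H H H H
H H H H H H
H H H H H H
H H H H H H
H * H H H H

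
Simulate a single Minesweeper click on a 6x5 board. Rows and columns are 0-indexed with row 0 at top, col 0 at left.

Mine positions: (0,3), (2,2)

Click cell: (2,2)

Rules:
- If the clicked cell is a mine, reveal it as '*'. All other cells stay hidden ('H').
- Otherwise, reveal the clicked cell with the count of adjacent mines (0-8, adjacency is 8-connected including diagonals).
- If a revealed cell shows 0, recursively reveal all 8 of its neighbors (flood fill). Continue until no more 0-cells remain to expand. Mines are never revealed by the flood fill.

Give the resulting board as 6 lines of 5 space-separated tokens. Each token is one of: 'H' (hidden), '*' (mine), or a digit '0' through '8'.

H H H H H
H H H H H
H H * H H
H H H H H
H H H H H
H H H H H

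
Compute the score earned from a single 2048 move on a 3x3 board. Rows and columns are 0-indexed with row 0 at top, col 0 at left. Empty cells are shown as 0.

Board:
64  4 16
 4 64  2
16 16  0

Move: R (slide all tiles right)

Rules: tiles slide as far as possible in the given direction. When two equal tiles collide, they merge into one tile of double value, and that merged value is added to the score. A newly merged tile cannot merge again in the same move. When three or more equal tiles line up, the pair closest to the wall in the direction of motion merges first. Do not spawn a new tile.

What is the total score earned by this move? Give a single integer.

Slide right:
row 0: [64, 4, 16] -> [64, 4, 16]  score +0 (running 0)
row 1: [4, 64, 2] -> [4, 64, 2]  score +0 (running 0)
row 2: [16, 16, 0] -> [0, 0, 32]  score +32 (running 32)
Board after move:
64  4 16
 4 64  2
 0  0 32

Answer: 32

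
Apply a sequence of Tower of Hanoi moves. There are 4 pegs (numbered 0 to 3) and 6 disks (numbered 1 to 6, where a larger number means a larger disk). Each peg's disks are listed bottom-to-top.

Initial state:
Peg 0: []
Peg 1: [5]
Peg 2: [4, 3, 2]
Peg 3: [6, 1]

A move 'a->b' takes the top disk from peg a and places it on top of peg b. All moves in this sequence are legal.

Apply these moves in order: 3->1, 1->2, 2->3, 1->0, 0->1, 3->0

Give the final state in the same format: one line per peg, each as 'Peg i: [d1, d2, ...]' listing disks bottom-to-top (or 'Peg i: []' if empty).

Answer: Peg 0: [1]
Peg 1: [5]
Peg 2: [4, 3, 2]
Peg 3: [6]

Derivation:
After move 1 (3->1):
Peg 0: []
Peg 1: [5, 1]
Peg 2: [4, 3, 2]
Peg 3: [6]

After move 2 (1->2):
Peg 0: []
Peg 1: [5]
Peg 2: [4, 3, 2, 1]
Peg 3: [6]

After move 3 (2->3):
Peg 0: []
Peg 1: [5]
Peg 2: [4, 3, 2]
Peg 3: [6, 1]

After move 4 (1->0):
Peg 0: [5]
Peg 1: []
Peg 2: [4, 3, 2]
Peg 3: [6, 1]

After move 5 (0->1):
Peg 0: []
Peg 1: [5]
Peg 2: [4, 3, 2]
Peg 3: [6, 1]

After move 6 (3->0):
Peg 0: [1]
Peg 1: [5]
Peg 2: [4, 3, 2]
Peg 3: [6]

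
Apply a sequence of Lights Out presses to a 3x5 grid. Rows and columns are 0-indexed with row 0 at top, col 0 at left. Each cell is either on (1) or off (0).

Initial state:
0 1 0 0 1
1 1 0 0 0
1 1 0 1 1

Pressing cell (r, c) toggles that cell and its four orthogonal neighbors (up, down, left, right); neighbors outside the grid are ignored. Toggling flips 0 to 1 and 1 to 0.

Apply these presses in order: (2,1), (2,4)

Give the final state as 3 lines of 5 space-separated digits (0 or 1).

Answer: 0 1 0 0 1
1 0 0 0 1
0 0 1 0 0

Derivation:
After press 1 at (2,1):
0 1 0 0 1
1 0 0 0 0
0 0 1 1 1

After press 2 at (2,4):
0 1 0 0 1
1 0 0 0 1
0 0 1 0 0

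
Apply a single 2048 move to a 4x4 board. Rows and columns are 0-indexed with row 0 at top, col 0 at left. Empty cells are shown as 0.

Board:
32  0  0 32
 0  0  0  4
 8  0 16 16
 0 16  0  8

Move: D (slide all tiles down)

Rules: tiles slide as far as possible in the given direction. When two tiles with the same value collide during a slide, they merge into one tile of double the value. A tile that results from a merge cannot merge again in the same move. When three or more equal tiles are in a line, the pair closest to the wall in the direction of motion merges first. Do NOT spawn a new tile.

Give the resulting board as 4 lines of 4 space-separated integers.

Answer:  0  0  0 32
 0  0  0  4
32  0  0 16
 8 16 16  8

Derivation:
Slide down:
col 0: [32, 0, 8, 0] -> [0, 0, 32, 8]
col 1: [0, 0, 0, 16] -> [0, 0, 0, 16]
col 2: [0, 0, 16, 0] -> [0, 0, 0, 16]
col 3: [32, 4, 16, 8] -> [32, 4, 16, 8]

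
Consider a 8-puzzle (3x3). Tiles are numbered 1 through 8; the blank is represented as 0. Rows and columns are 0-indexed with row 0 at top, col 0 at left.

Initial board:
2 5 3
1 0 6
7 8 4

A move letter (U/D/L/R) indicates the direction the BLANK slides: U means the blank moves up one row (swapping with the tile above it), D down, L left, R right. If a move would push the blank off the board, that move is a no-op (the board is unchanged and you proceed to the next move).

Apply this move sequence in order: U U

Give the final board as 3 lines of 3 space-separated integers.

After move 1 (U):
2 0 3
1 5 6
7 8 4

After move 2 (U):
2 0 3
1 5 6
7 8 4

Answer: 2 0 3
1 5 6
7 8 4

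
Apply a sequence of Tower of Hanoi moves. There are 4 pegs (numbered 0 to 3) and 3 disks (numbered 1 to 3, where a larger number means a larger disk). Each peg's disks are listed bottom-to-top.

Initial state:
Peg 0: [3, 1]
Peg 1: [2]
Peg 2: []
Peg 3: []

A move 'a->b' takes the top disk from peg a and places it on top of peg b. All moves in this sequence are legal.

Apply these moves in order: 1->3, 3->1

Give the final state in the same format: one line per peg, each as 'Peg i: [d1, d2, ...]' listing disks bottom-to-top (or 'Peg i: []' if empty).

After move 1 (1->3):
Peg 0: [3, 1]
Peg 1: []
Peg 2: []
Peg 3: [2]

After move 2 (3->1):
Peg 0: [3, 1]
Peg 1: [2]
Peg 2: []
Peg 3: []

Answer: Peg 0: [3, 1]
Peg 1: [2]
Peg 2: []
Peg 3: []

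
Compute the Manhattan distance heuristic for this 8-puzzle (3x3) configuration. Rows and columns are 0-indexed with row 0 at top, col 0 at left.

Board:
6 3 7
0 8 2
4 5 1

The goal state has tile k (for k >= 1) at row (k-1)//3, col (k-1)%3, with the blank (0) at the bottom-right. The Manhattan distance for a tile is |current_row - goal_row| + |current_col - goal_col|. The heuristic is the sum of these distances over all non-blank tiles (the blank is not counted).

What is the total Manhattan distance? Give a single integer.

Answer: 17

Derivation:
Tile 6: at (0,0), goal (1,2), distance |0-1|+|0-2| = 3
Tile 3: at (0,1), goal (0,2), distance |0-0|+|1-2| = 1
Tile 7: at (0,2), goal (2,0), distance |0-2|+|2-0| = 4
Tile 8: at (1,1), goal (2,1), distance |1-2|+|1-1| = 1
Tile 2: at (1,2), goal (0,1), distance |1-0|+|2-1| = 2
Tile 4: at (2,0), goal (1,0), distance |2-1|+|0-0| = 1
Tile 5: at (2,1), goal (1,1), distance |2-1|+|1-1| = 1
Tile 1: at (2,2), goal (0,0), distance |2-0|+|2-0| = 4
Sum: 3 + 1 + 4 + 1 + 2 + 1 + 1 + 4 = 17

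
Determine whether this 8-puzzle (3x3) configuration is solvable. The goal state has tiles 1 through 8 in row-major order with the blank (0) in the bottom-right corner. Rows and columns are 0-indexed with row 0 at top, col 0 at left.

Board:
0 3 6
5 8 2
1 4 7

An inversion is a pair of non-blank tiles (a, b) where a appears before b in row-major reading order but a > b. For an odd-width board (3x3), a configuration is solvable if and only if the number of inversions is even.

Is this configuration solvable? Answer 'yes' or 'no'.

Inversions (pairs i<j in row-major order where tile[i] > tile[j] > 0): 14
14 is even, so the puzzle is solvable.

Answer: yes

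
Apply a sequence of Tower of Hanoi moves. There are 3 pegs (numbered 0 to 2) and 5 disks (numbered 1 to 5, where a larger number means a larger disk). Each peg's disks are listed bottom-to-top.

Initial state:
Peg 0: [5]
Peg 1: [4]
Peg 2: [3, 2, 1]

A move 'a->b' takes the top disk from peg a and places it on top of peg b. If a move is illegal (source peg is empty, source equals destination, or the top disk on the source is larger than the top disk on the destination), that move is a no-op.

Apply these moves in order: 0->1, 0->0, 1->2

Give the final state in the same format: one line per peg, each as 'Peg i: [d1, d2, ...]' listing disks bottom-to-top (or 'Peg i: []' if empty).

After move 1 (0->1):
Peg 0: [5]
Peg 1: [4]
Peg 2: [3, 2, 1]

After move 2 (0->0):
Peg 0: [5]
Peg 1: [4]
Peg 2: [3, 2, 1]

After move 3 (1->2):
Peg 0: [5]
Peg 1: [4]
Peg 2: [3, 2, 1]

Answer: Peg 0: [5]
Peg 1: [4]
Peg 2: [3, 2, 1]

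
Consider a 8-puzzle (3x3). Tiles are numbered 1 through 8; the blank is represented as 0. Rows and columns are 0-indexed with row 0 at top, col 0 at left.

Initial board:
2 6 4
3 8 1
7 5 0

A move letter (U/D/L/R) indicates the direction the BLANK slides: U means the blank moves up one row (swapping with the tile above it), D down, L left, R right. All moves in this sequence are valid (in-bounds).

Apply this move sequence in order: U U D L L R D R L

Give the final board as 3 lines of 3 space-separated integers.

Answer: 2 6 4
3 5 8
7 0 1

Derivation:
After move 1 (U):
2 6 4
3 8 0
7 5 1

After move 2 (U):
2 6 0
3 8 4
7 5 1

After move 3 (D):
2 6 4
3 8 0
7 5 1

After move 4 (L):
2 6 4
3 0 8
7 5 1

After move 5 (L):
2 6 4
0 3 8
7 5 1

After move 6 (R):
2 6 4
3 0 8
7 5 1

After move 7 (D):
2 6 4
3 5 8
7 0 1

After move 8 (R):
2 6 4
3 5 8
7 1 0

After move 9 (L):
2 6 4
3 5 8
7 0 1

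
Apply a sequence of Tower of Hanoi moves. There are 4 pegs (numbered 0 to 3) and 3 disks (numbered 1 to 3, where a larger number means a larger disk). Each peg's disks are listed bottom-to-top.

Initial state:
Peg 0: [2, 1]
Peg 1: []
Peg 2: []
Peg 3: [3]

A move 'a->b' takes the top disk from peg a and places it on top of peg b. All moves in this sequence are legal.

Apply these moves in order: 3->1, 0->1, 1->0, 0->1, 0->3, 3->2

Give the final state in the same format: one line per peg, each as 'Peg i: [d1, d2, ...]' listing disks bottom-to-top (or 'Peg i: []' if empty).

After move 1 (3->1):
Peg 0: [2, 1]
Peg 1: [3]
Peg 2: []
Peg 3: []

After move 2 (0->1):
Peg 0: [2]
Peg 1: [3, 1]
Peg 2: []
Peg 3: []

After move 3 (1->0):
Peg 0: [2, 1]
Peg 1: [3]
Peg 2: []
Peg 3: []

After move 4 (0->1):
Peg 0: [2]
Peg 1: [3, 1]
Peg 2: []
Peg 3: []

After move 5 (0->3):
Peg 0: []
Peg 1: [3, 1]
Peg 2: []
Peg 3: [2]

After move 6 (3->2):
Peg 0: []
Peg 1: [3, 1]
Peg 2: [2]
Peg 3: []

Answer: Peg 0: []
Peg 1: [3, 1]
Peg 2: [2]
Peg 3: []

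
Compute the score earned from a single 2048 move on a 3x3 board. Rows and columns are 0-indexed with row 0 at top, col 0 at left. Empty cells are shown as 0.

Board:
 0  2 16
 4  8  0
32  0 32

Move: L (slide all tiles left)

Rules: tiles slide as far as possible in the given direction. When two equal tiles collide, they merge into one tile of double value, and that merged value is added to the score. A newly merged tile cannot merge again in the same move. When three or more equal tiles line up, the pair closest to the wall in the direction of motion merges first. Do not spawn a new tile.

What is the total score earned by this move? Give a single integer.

Slide left:
row 0: [0, 2, 16] -> [2, 16, 0]  score +0 (running 0)
row 1: [4, 8, 0] -> [4, 8, 0]  score +0 (running 0)
row 2: [32, 0, 32] -> [64, 0, 0]  score +64 (running 64)
Board after move:
 2 16  0
 4  8  0
64  0  0

Answer: 64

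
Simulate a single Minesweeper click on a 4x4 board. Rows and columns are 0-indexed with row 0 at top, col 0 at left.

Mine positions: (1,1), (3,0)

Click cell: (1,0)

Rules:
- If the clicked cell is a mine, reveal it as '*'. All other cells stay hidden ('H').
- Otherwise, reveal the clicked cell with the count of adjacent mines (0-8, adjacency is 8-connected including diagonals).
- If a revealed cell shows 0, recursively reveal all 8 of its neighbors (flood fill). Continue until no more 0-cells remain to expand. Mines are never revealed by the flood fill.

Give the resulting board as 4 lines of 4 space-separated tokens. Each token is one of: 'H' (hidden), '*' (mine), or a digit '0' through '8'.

H H H H
1 H H H
H H H H
H H H H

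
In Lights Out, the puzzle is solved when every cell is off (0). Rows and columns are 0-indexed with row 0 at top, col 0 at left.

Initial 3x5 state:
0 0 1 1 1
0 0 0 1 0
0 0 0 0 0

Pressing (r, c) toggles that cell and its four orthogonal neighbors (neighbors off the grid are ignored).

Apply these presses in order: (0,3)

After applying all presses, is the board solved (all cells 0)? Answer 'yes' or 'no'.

After press 1 at (0,3):
0 0 0 0 0
0 0 0 0 0
0 0 0 0 0

Lights still on: 0

Answer: yes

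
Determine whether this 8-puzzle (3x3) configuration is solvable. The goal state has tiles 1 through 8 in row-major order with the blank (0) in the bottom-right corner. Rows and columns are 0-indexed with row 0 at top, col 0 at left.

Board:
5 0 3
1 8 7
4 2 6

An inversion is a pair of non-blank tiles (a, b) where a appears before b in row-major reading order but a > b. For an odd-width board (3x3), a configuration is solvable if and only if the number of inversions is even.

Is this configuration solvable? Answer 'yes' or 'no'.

Answer: yes

Derivation:
Inversions (pairs i<j in row-major order where tile[i] > tile[j] > 0): 14
14 is even, so the puzzle is solvable.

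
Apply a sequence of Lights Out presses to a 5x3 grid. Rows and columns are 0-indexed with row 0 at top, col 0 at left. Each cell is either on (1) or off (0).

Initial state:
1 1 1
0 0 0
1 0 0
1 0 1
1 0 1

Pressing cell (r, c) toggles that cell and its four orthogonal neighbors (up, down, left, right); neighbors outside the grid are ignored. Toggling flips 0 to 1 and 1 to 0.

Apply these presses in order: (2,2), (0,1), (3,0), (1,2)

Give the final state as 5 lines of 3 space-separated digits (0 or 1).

After press 1 at (2,2):
1 1 1
0 0 1
1 1 1
1 0 0
1 0 1

After press 2 at (0,1):
0 0 0
0 1 1
1 1 1
1 0 0
1 0 1

After press 3 at (3,0):
0 0 0
0 1 1
0 1 1
0 1 0
0 0 1

After press 4 at (1,2):
0 0 1
0 0 0
0 1 0
0 1 0
0 0 1

Answer: 0 0 1
0 0 0
0 1 0
0 1 0
0 0 1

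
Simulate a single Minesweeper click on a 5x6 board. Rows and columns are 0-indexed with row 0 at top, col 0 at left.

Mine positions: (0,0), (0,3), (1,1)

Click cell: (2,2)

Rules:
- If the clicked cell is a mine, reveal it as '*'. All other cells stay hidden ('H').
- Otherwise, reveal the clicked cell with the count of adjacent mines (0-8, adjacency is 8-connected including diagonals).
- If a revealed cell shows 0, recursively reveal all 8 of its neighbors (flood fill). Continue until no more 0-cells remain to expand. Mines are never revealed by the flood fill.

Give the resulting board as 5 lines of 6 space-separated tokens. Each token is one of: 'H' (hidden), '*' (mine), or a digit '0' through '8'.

H H H H H H
H H H H H H
H H 1 H H H
H H H H H H
H H H H H H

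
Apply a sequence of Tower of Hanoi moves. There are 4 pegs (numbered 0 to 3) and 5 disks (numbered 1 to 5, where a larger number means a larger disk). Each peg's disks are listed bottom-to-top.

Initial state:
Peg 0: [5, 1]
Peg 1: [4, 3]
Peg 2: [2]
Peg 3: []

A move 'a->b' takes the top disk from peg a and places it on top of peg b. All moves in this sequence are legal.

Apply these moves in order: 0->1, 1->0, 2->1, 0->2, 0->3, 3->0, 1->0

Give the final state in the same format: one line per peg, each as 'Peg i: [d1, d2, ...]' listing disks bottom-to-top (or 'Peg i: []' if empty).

Answer: Peg 0: [5, 2]
Peg 1: [4, 3]
Peg 2: [1]
Peg 3: []

Derivation:
After move 1 (0->1):
Peg 0: [5]
Peg 1: [4, 3, 1]
Peg 2: [2]
Peg 3: []

After move 2 (1->0):
Peg 0: [5, 1]
Peg 1: [4, 3]
Peg 2: [2]
Peg 3: []

After move 3 (2->1):
Peg 0: [5, 1]
Peg 1: [4, 3, 2]
Peg 2: []
Peg 3: []

After move 4 (0->2):
Peg 0: [5]
Peg 1: [4, 3, 2]
Peg 2: [1]
Peg 3: []

After move 5 (0->3):
Peg 0: []
Peg 1: [4, 3, 2]
Peg 2: [1]
Peg 3: [5]

After move 6 (3->0):
Peg 0: [5]
Peg 1: [4, 3, 2]
Peg 2: [1]
Peg 3: []

After move 7 (1->0):
Peg 0: [5, 2]
Peg 1: [4, 3]
Peg 2: [1]
Peg 3: []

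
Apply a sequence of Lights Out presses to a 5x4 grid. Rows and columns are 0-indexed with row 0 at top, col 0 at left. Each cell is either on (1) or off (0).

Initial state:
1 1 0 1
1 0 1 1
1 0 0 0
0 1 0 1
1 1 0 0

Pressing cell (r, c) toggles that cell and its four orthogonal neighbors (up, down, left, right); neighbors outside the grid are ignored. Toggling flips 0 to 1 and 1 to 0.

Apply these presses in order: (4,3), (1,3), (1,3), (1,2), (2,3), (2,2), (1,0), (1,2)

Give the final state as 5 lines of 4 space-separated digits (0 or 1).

Answer: 0 1 0 1
0 1 0 0
0 1 0 0
0 1 1 1
1 1 1 1

Derivation:
After press 1 at (4,3):
1 1 0 1
1 0 1 1
1 0 0 0
0 1 0 0
1 1 1 1

After press 2 at (1,3):
1 1 0 0
1 0 0 0
1 0 0 1
0 1 0 0
1 1 1 1

After press 3 at (1,3):
1 1 0 1
1 0 1 1
1 0 0 0
0 1 0 0
1 1 1 1

After press 4 at (1,2):
1 1 1 1
1 1 0 0
1 0 1 0
0 1 0 0
1 1 1 1

After press 5 at (2,3):
1 1 1 1
1 1 0 1
1 0 0 1
0 1 0 1
1 1 1 1

After press 6 at (2,2):
1 1 1 1
1 1 1 1
1 1 1 0
0 1 1 1
1 1 1 1

After press 7 at (1,0):
0 1 1 1
0 0 1 1
0 1 1 0
0 1 1 1
1 1 1 1

After press 8 at (1,2):
0 1 0 1
0 1 0 0
0 1 0 0
0 1 1 1
1 1 1 1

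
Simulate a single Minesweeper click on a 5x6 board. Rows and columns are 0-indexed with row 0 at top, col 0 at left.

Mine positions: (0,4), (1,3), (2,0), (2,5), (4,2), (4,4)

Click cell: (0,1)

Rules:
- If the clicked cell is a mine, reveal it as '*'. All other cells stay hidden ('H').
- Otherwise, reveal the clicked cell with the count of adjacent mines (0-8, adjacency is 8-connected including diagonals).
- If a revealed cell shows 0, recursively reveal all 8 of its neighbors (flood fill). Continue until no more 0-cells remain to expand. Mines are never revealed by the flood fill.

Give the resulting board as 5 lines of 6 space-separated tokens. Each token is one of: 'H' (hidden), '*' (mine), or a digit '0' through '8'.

0 0 1 H H H
1 1 1 H H H
H H H H H H
H H H H H H
H H H H H H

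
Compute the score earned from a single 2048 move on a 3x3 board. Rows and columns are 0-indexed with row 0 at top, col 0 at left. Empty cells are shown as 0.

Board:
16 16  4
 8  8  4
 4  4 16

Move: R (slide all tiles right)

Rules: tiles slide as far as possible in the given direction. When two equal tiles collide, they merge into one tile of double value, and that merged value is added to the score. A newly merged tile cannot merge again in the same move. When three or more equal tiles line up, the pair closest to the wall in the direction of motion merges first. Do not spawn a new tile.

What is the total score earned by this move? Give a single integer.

Slide right:
row 0: [16, 16, 4] -> [0, 32, 4]  score +32 (running 32)
row 1: [8, 8, 4] -> [0, 16, 4]  score +16 (running 48)
row 2: [4, 4, 16] -> [0, 8, 16]  score +8 (running 56)
Board after move:
 0 32  4
 0 16  4
 0  8 16

Answer: 56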